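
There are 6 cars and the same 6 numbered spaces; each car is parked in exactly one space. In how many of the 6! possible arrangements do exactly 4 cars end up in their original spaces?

15

Choose which 4 of the 6 are fixed: C(6,4) = 15.
The remaining 2 must be deranged: !2 = 1.
Total: 15 × 1 = 15.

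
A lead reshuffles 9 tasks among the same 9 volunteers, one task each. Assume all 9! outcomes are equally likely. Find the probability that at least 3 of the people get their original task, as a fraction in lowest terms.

29143/362880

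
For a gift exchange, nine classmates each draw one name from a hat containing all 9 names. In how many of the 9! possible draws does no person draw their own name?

Use !n = n·!(n-1) + (-1)^n.
!9 = 9·14833 - 1 = 133496

133496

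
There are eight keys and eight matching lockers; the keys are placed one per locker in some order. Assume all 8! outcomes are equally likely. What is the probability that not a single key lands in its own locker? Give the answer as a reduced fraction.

Favorable outcomes: !8 = 14833.
Total outcomes: 8! = 40320.
Probability = 14833/40320 = 2119/5760.

2119/5760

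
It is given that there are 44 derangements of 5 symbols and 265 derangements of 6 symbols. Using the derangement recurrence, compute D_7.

1854

D_7 = (7-1)·(D_6 + D_5) = 6·(265 + 44) = 6·309 = 1854.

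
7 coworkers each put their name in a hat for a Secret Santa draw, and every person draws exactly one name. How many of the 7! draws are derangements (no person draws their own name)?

1854

The number of derangements of 7 is !7 = Σ_{k=0}^{7} (-1)^k·7!/k!
= 7! - 7!/1! + 7!/2! - 7!/3! + 7!/4! - 7!/5! + 7!/6! - 7!/7!
= 5040 - 5040 + 2520 - 840 + 210 - 42 + 7 - 1
= 1854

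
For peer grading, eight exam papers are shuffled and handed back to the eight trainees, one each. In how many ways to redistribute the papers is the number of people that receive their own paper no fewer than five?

Sum C(8,i)·!(8-i) for i = 5..8:
  i=5: C(8,5)·!3 = 56·2 = 112
  i=6: C(8,6)·!2 = 28·1 = 28
  i=7: C(8,7)·!1 = 8·0 = 0
  i=8: C(8,8)·!0 = 1·1 = 1
Total = 141.

141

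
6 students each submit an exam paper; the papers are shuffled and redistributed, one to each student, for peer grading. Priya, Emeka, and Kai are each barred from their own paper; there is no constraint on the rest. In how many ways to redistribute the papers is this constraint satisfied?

426

Inclusion-exclusion on the 3 forbidden self-matches:
Σ_{j=0}^{3} (-1)^j C(3,j)(6-j)!
= C(3,0)·6! - C(3,1)·5! + C(3,2)·4! - C(3,3)·3!
= 720 - 360 + 72 - 6
= 426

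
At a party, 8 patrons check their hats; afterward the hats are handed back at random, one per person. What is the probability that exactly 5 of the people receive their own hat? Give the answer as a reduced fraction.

1/360

Favorable outcomes: C(8,5)·!3 = 56·2 = 112.
Total outcomes: 8! = 40320.
Probability = 112/40320 = 1/360.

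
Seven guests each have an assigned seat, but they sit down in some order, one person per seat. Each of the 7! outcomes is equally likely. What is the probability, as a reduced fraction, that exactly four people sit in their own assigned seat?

Favorable outcomes: C(7,4)·!3 = 35·2 = 70.
Total outcomes: 7! = 5040.
Probability = 70/5040 = 1/72.

1/72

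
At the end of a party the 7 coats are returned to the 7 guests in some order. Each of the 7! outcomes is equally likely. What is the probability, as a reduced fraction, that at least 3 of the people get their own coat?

Favorable outcomes: Σ_{i≥3} C(7,i)·!(7-i) = 35·9 + 35·2 + 21·1 + 7·0 + 1·1 = 407.
Total outcomes: 7! = 5040.
Probability = 407/5040 = 407/5040.

407/5040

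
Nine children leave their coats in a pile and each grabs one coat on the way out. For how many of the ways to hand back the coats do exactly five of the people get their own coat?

Pick the 5 fixed positions: C(9,5) = 126 ways.
The remaining 4 must be deranged: !4 = 9.
Total: 126 × 9 = 1134.

1134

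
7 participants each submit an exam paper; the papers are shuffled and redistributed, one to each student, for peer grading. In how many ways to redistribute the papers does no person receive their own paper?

1854

Use !n = n·!(n-1) + (-1)^n.
!7 = 7·265 - 1 = 1854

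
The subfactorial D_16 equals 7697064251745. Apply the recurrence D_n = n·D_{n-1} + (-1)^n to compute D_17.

130850092279664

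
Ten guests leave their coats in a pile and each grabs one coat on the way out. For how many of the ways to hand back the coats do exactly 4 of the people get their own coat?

55650

Choose which 4 of the 10 are fixed: C(10,4) = 210.
The other 6 form a derangement: !6 = 265.
Total: 210 × 265 = 55650.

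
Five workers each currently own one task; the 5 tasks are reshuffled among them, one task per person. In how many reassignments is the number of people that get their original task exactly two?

Choose which 2 of the 5 are fixed: C(5,2) = 10.
The other 3 form a derangement: !3 = 2.
Total: 10 × 2 = 20.

20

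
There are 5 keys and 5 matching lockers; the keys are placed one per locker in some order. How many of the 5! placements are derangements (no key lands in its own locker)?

!5 = 5! · Σ_{k=0}^{5} (-1)^k/k!
= 5! - 5!/1! + 5!/2! - 5!/3! + 5!/4! - 5!/5!
= 120 - 120 + 60 - 20 + 5 - 1
= 44

44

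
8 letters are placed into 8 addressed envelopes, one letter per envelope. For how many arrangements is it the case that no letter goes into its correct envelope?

14833

The subfactorial !8 = [8!/e] (nearest integer).
8! = 40320, and 40320/e ≈ 14832.90, so !8 = 14833.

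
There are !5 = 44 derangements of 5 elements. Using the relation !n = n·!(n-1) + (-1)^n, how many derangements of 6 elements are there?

!6 = 6·44 + 1 = 265.

265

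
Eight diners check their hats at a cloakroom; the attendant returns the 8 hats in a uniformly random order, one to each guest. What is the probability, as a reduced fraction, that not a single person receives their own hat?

Favorable outcomes: !8 = 14833.
Total outcomes: 8! = 40320.
Probability = 14833/40320 = 2119/5760.

2119/5760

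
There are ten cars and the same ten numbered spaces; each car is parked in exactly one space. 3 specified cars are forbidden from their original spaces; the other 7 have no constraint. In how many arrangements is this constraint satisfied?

2656080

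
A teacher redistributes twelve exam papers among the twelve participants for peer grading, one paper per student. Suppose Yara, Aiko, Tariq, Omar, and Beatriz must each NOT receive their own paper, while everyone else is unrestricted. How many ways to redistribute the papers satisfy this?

312273360

Let A_j be the event that the j-th constrained one is fixed. By inclusion-exclusion over the 5 events:
Σ_{j=0}^{5} (-1)^j C(5,j)(12-j)!
= C(5,0)·12! - C(5,1)·11! + C(5,2)·10! - C(5,3)·9! + C(5,4)·8! - C(5,5)·7!
= 479001600 - 199584000 + 36288000 - 3628800 + 201600 - 5040
= 312273360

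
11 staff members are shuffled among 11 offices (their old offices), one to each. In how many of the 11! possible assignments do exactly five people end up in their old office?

Pick the 5 fixed positions: C(11,5) = 462 ways.
The other 6 form a derangement: !6 = 265.
Total: 462 × 265 = 122430.

122430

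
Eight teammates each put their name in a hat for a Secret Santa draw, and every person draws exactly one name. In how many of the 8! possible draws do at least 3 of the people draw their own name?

3235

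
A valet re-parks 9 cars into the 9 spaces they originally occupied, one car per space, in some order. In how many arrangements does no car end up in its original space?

133496

Recurrence: !9 = 9·!8 + (-1)^9.
!9 = 9·14833 - 1 = 133496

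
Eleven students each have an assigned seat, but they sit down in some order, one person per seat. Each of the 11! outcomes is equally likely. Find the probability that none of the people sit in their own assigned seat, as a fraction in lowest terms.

1468457/3991680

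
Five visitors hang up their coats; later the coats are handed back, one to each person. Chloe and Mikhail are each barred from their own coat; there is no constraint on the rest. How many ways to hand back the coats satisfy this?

78

Let A_j be the event that the j-th constrained one is fixed. By inclusion-exclusion over the 2 events:
Σ_{j=0}^{2} (-1)^j C(2,j)(5-j)!
= C(2,0)·5! - C(2,1)·4! + C(2,2)·3!
= 120 - 48 + 6
= 78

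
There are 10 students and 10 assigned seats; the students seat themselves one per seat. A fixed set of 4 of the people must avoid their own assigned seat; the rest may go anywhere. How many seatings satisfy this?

2399760

Inclusion-exclusion on the 4 forbidden self-matches:
Σ_{j=0}^{4} (-1)^j C(4,j)(10-j)!
= C(4,0)·10! - C(4,1)·9! + C(4,2)·8! - C(4,3)·7! + C(4,4)·6!
= 3628800 - 1451520 + 241920 - 20160 + 720
= 2399760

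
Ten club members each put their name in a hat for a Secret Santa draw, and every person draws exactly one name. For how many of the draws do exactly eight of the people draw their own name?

Pick the 8 fixed positions: C(10,8) = 45 ways.
The remaining 2 must be deranged: !2 = 1.
Total: 45 × 1 = 45.

45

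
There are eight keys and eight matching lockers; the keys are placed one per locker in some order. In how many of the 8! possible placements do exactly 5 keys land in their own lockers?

Pick the 5 fixed positions: C(8,5) = 56 ways.
The other 3 form a derangement: !3 = 2.
Total: 56 × 2 = 112.

112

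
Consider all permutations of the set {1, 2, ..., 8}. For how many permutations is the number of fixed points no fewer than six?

# with exactly i fixed is C(8,i)·!(8-i); sum over i=6..8:
  i=6: C(8,6)·!2 = 28·1 = 28
  i=7: C(8,7)·!1 = 8·0 = 0
  i=8: C(8,8)·!0 = 1·1 = 1
Total = 29.

29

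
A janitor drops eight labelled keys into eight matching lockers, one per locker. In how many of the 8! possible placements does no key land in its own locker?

By inclusion-exclusion, !8 = Σ (-1)^k · 8!/k! for k=0..8
= 8! - 8!/1! + 8!/2! - 8!/3! + 8!/4! - 8!/5! + 8!/6! - 8!/7! + 8!/8!
= 40320 - 40320 + 20160 - 6720 + 1680 - 336 + 56 - 8 + 1
= 14833

14833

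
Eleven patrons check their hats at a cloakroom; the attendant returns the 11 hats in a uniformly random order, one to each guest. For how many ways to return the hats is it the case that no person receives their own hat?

14684570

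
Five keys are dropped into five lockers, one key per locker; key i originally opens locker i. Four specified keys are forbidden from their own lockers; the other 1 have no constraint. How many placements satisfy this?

Inclusion-exclusion on the 4 forbidden self-matches:
Σ_{j=0}^{4} (-1)^j C(4,j)(5-j)!
= C(4,0)·5! - C(4,1)·4! + C(4,2)·3! - C(4,3)·2! + C(4,4)·1!
= 120 - 96 + 36 - 8 + 1
= 53

53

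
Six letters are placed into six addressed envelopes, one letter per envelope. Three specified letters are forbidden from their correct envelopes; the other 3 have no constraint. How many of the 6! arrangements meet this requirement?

426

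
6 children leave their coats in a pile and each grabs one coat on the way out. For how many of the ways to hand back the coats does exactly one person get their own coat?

Pick the single fixed position: C(6,1) = 6 ways.
The remaining 5 must be deranged: !5 = 44.
Total: 6 × 44 = 264.

264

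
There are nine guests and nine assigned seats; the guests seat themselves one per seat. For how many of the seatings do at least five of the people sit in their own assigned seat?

# with exactly i fixed is C(9,i)·!(9-i); sum over i=5..9:
  i=5: C(9,5)·!4 = 126·9 = 1134
  i=6: C(9,6)·!3 = 84·2 = 168
  i=7: C(9,7)·!2 = 36·1 = 36
  i=8: C(9,8)·!1 = 9·0 = 0
  i=9: C(9,9)·!0 = 1·1 = 1
Total = 1339.

1339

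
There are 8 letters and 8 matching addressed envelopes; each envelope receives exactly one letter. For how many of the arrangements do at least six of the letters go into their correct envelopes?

# with exactly i fixed is C(8,i)·!(8-i); sum over i=6..8:
  i=6: C(8,6)·!2 = 28·1 = 28
  i=7: C(8,7)·!1 = 8·0 = 0
  i=8: C(8,8)·!0 = 1·1 = 1
Total = 29.

29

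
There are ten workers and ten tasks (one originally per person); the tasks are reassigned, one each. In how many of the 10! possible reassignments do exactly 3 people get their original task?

Pick the 3 fixed positions: C(10,3) = 120 ways.
The other 7 form a derangement: !7 = 1854.
Total: 120 × 1854 = 222480.

222480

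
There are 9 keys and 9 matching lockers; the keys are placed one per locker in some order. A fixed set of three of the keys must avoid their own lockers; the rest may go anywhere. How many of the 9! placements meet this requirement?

256320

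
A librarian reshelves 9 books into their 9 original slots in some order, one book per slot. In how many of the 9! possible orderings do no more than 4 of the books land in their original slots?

# with exactly i fixed is C(9,i)·!(9-i); sum over i=0..4:
  i=0: C(9,0)·!9 = 1·133496 = 133496
  i=1: C(9,1)·!8 = 9·14833 = 133497
  i=2: C(9,2)·!7 = 36·1854 = 66744
  i=3: C(9,3)·!6 = 84·265 = 22260
  i=4: C(9,4)·!5 = 126·44 = 5544
Total = 361541.

361541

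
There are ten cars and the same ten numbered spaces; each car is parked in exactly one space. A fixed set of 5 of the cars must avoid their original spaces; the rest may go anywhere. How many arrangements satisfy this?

2170680

Inclusion-exclusion on the 5 forbidden self-matches:
Σ_{j=0}^{5} (-1)^j C(5,j)(10-j)!
= C(5,0)·10! - C(5,1)·9! + C(5,2)·8! - C(5,3)·7! + C(5,4)·6! - C(5,5)·5!
= 3628800 - 1814400 + 403200 - 50400 + 3600 - 120
= 2170680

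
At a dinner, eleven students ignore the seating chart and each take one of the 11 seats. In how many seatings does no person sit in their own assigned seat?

14684570

The subfactorial !11 = [11!/e] (nearest integer).
11! = 39916800, and 39916800/e ≈ 14684570.08, so !11 = 14684570.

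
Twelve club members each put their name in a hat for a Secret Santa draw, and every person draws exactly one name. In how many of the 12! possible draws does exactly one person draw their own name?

176214840

Choose which one of the 12 is fixed: C(12,1) = 12.
The remaining 11 must be deranged: !11 = 14684570.
Total: 12 × 14684570 = 176214840.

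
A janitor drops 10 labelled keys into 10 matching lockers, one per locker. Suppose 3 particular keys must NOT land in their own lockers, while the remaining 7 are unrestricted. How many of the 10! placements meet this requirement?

Let A_j be the event that the j-th constrained one is fixed. By inclusion-exclusion over the 3 events:
Σ_{j=0}^{3} (-1)^j C(3,j)(10-j)!
= C(3,0)·10! - C(3,1)·9! + C(3,2)·8! - C(3,3)·7!
= 3628800 - 1088640 + 120960 - 5040
= 2656080

2656080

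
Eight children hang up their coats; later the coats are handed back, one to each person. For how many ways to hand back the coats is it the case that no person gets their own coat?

Use !n = n·!(n-1) + (-1)^n.
!8 = 8·1854 + 1 = 14833

14833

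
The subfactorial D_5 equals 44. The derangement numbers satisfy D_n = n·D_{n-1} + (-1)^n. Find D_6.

265

D_6 = 6·44 + 1 = 265.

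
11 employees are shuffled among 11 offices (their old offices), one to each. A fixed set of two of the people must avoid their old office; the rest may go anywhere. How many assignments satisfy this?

Let A_j be the event that the j-th constrained one is fixed. By inclusion-exclusion over the 2 events:
Σ_{j=0}^{2} (-1)^j C(2,j)(11-j)!
= C(2,0)·11! - C(2,1)·10! + C(2,2)·9!
= 39916800 - 7257600 + 362880
= 33022080

33022080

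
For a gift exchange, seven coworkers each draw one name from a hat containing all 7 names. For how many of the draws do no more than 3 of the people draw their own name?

Sum C(7,i)·!(7-i) for i = 0..3:
  i=0: C(7,0)·!7 = 1·1854 = 1854
  i=1: C(7,1)·!6 = 7·265 = 1855
  i=2: C(7,2)·!5 = 21·44 = 924
  i=3: C(7,3)·!4 = 35·9 = 315
Total = 4948.

4948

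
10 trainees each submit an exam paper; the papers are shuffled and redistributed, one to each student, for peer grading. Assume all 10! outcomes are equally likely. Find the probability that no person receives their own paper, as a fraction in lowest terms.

16481/44800

Favorable outcomes: !10 = 1334961.
Total outcomes: 10! = 3628800.
Probability = 1334961/3628800 = 16481/44800.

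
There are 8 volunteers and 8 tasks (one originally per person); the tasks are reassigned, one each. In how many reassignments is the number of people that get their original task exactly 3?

Pick the 3 fixed positions: C(8,3) = 56 ways.
The remaining 5 must be deranged: !5 = 44.
Total: 56 × 44 = 2464.

2464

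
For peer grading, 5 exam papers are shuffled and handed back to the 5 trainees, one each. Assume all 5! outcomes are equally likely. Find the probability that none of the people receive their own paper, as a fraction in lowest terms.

11/30

Favorable outcomes: !5 = 44.
Total outcomes: 5! = 120.
Probability = 44/120 = 11/30.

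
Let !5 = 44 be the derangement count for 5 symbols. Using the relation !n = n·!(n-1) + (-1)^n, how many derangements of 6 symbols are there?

!6 = 6·44 + 1 = 265.

265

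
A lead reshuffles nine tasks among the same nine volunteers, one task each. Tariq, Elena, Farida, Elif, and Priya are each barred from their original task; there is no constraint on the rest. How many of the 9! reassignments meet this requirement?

205056

Inclusion-exclusion on the 5 forbidden self-matches:
Σ_{j=0}^{5} (-1)^j C(5,j)(9-j)!
= C(5,0)·9! - C(5,1)·8! + C(5,2)·7! - C(5,3)·6! + C(5,4)·5! - C(5,5)·4!
= 362880 - 201600 + 50400 - 7200 + 600 - 24
= 205056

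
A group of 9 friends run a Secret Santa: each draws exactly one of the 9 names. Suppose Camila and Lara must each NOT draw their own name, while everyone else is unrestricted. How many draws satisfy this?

287280

Let A_j be the event that the j-th constrained one is fixed. By inclusion-exclusion over the 2 events:
Σ_{j=0}^{2} (-1)^j C(2,j)(9-j)!
= C(2,0)·9! - C(2,1)·8! + C(2,2)·7!
= 362880 - 80640 + 5040
= 287280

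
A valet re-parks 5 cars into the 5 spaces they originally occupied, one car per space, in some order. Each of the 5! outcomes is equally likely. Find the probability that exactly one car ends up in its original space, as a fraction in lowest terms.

3/8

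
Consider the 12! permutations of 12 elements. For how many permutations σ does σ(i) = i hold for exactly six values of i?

244860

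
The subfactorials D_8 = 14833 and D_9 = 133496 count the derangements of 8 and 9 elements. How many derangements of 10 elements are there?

1334961

D_10 = (10-1)·(D_9 + D_8) = 9·(133496 + 14833) = 9·148329 = 1334961.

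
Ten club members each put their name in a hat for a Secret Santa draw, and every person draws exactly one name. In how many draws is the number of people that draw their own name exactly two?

667485

Choose which 2 of the 10 are fixed: C(10,2) = 45.
The other 8 form a derangement: !8 = 14833.
Total: 45 × 14833 = 667485.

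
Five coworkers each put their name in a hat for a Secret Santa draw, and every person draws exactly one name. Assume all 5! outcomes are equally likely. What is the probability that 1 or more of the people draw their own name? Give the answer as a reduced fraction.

19/30

Favorable outcomes: Σ_{i≥1} C(5,i)·!(5-i) = 5·9 + 10·2 + 10·1 + 5·0 + 1·1 = 76.
Total outcomes: 5! = 120.
Probability = 76/120 = 19/30.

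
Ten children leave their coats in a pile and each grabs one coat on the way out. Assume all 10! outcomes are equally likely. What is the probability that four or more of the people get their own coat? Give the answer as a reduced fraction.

Favorable outcomes: Σ_{i≥4} C(10,i)·!(10-i) = 210·265 + 252·44 + 210·9 + 120·2 + 45·1 + 10·0 + 1·1 = 68914.
Total outcomes: 10! = 3628800.
Probability = 68914/3628800 = 34457/1814400.

34457/1814400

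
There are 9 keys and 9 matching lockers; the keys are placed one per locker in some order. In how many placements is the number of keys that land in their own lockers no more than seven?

362879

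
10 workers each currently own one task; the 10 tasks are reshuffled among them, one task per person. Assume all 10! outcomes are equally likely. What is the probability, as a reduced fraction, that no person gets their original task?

16481/44800

Favorable outcomes: !10 = 1334961.
Total outcomes: 10! = 3628800.
Probability = 1334961/3628800 = 16481/44800.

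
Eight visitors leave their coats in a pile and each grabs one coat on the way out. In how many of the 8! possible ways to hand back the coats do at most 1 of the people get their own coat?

# with exactly i fixed is C(8,i)·!(8-i); sum over i=0..1:
  i=0: C(8,0)·!8 = 1·14833 = 14833
  i=1: C(8,1)·!7 = 8·1854 = 14832
Total = 29665.

29665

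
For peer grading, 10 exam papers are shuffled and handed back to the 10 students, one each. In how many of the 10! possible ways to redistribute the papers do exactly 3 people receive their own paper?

222480

Pick the 3 fixed positions: C(10,3) = 120 ways.
The remaining 7 must be deranged: !7 = 1854.
Total: 120 × 1854 = 222480.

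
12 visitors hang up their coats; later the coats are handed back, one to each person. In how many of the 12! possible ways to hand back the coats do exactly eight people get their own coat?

4455

Pick the 8 fixed positions: C(12,8) = 495 ways.
The other 4 form a derangement: !4 = 9.
Total: 495 × 9 = 4455.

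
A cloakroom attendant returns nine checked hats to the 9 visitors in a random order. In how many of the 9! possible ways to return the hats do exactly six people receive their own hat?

Pick the 6 fixed positions: C(9,6) = 84 ways.
The other 3 form a derangement: !3 = 2.
Total: 84 × 2 = 168.

168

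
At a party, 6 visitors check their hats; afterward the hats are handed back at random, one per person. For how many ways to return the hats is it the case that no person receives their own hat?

!6 = 6! · Σ_{k=0}^{6} (-1)^k/k!
= 6! - 6!/1! + 6!/2! - 6!/3! + 6!/4! - 6!/5! + 6!/6!
= 720 - 720 + 360 - 120 + 30 - 6 + 1
= 265

265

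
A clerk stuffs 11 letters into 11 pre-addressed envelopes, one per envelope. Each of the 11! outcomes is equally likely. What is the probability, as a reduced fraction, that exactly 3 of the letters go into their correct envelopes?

Favorable outcomes: C(11,3)·!8 = 165·14833 = 2447445.
Total outcomes: 11! = 39916800.
Probability = 2447445/39916800 = 2119/34560.

2119/34560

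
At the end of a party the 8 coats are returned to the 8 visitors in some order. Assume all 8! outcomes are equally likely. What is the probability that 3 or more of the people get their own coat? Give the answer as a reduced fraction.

Favorable outcomes: Σ_{i≥3} C(8,i)·!(8-i) = 56·44 + 70·9 + 56·2 + 28·1 + 8·0 + 1·1 = 3235.
Total outcomes: 8! = 40320.
Probability = 3235/40320 = 647/8064.

647/8064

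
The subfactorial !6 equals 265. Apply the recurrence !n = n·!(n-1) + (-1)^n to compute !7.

1854

!7 = 7·265 - 1 = 1854.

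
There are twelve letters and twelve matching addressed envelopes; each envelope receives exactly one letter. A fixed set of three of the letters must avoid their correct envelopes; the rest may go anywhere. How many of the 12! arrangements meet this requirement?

369774720

Inclusion-exclusion on the 3 forbidden self-matches:
Σ_{j=0}^{3} (-1)^j C(3,j)(12-j)!
= C(3,0)·12! - C(3,1)·11! + C(3,2)·10! - C(3,3)·9!
= 479001600 - 119750400 + 10886400 - 362880
= 369774720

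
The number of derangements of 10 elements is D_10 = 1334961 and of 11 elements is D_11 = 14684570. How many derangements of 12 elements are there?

D_12 = (12-1)·(D_11 + D_10) = 11·(14684570 + 1334961) = 11·16019531 = 176214841.

176214841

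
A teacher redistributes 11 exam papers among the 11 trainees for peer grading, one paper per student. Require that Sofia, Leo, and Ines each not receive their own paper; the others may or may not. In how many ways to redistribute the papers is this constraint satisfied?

30078720

Inclusion-exclusion on the 3 forbidden self-matches:
Σ_{j=0}^{3} (-1)^j C(3,j)(11-j)!
= C(3,0)·11! - C(3,1)·10! + C(3,2)·9! - C(3,3)·8!
= 39916800 - 10886400 + 1088640 - 40320
= 30078720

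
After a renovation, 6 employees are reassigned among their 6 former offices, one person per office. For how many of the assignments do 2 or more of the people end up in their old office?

# with exactly i fixed is C(6,i)·!(6-i); sum over i=2..6:
  i=2: C(6,2)·!4 = 15·9 = 135
  i=3: C(6,3)·!3 = 20·2 = 40
  i=4: C(6,4)·!2 = 15·1 = 15
  i=5: C(6,5)·!1 = 6·0 = 0
  i=6: C(6,6)·!0 = 1·1 = 1
Total = 191.

191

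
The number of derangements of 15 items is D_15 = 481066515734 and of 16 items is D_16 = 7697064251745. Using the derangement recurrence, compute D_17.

D_17 = (17-1)·(D_16 + D_15) = 16·(7697064251745 + 481066515734) = 16·8178130767479 = 130850092279664.

130850092279664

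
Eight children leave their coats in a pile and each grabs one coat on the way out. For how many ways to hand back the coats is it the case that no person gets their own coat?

14833

The number of derangements of 8 is !8 = Σ_{k=0}^{8} (-1)^k·8!/k!
= 8! - 8!/1! + 8!/2! - 8!/3! + 8!/4! - 8!/5! + 8!/6! - 8!/7! + 8!/8!
= 40320 - 40320 + 20160 - 6720 + 1680 - 336 + 56 - 8 + 1
= 14833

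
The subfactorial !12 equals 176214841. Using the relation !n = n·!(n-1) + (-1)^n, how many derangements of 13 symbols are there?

!13 = 13·176214841 - 1 = 2290792932.

2290792932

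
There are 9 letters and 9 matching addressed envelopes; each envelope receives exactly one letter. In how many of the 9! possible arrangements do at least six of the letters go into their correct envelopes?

# with exactly i fixed is C(9,i)·!(9-i); sum over i=6..9:
  i=6: C(9,6)·!3 = 84·2 = 168
  i=7: C(9,7)·!2 = 36·1 = 36
  i=8: C(9,8)·!1 = 9·0 = 0
  i=9: C(9,9)·!0 = 1·1 = 1
Total = 205.

205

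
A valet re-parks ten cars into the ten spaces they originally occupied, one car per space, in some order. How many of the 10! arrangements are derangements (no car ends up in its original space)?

1334961

!10 is the nearest integer to 10!/e.
10! = 3628800, and 3628800/e ≈ 1334960.92, so !10 = 1334961.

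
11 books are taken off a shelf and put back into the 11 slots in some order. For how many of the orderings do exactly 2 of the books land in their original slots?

Pick the 2 fixed positions: C(11,2) = 55 ways.
The remaining 9 must be deranged: !9 = 133496.
Total: 55 × 133496 = 7342280.

7342280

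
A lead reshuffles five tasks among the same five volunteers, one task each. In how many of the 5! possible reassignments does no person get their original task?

!5 = 5! · Σ_{k=0}^{5} (-1)^k/k!
= 5! - 5!/1! + 5!/2! - 5!/3! + 5!/4! - 5!/5!
= 120 - 120 + 60 - 20 + 5 - 1
= 44

44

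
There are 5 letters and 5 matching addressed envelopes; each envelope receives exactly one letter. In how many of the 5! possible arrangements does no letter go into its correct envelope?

The subfactorial !5 = [5!/e] (nearest integer).
5! = 120, and 120/e ≈ 44.15, so !5 = 44.

44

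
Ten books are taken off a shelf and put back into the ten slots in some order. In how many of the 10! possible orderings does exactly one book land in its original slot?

Choose which one of the 10 is fixed: C(10,1) = 10.
The remaining 9 must be deranged: !9 = 133496.
Total: 10 × 133496 = 1334960.

1334960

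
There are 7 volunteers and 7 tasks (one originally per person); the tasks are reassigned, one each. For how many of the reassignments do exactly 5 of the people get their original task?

21

Choose which 5 of the 7 are fixed: C(7,5) = 21.
The other 2 form a derangement: !2 = 1.
Total: 21 × 1 = 21.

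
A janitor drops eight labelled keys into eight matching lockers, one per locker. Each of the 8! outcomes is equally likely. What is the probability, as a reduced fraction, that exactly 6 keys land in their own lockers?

Favorable outcomes: C(8,6)·!2 = 28·1 = 28.
Total outcomes: 8! = 40320.
Probability = 28/40320 = 1/1440.

1/1440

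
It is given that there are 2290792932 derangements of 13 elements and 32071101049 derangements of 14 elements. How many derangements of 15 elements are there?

481066515734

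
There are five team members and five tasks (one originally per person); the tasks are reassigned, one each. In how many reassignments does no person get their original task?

44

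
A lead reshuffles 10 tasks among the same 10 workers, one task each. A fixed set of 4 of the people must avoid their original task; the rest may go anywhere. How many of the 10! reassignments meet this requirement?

Inclusion-exclusion on the 4 forbidden self-matches:
Σ_{j=0}^{4} (-1)^j C(4,j)(10-j)!
= C(4,0)·10! - C(4,1)·9! + C(4,2)·8! - C(4,3)·7! + C(4,4)·6!
= 3628800 - 1451520 + 241920 - 20160 + 720
= 2399760

2399760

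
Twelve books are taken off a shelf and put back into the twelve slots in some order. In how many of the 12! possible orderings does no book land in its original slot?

176214841

!12 = 12! · Σ_{k=0}^{12} (-1)^k/k!
= 12! - 12!/1! + 12!/2! - 12!/3! + 12!/4! - 12!/5! + 12!/6! - 12!/7! + 12!/8! - 12!/9! + 12!/10! - 12!/11! + 12!/12!
= 479001600 - 479001600 + 239500800 - 79833600 + 19958400 - 3991680 + 665280 - 95040 + 11880 - 1320 + 132 - 12 + 1
= 176214841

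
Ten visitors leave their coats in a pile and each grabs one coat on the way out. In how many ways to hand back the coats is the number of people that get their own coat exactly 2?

667485

Pick the 2 fixed positions: C(10,2) = 45 ways.
The other 8 form a derangement: !8 = 14833.
Total: 45 × 14833 = 667485.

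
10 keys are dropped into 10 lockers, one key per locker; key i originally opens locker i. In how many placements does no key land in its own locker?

!10 = 10! · Σ_{k=0}^{10} (-1)^k/k!
= 10! - 10!/1! + 10!/2! - 10!/3! + 10!/4! - 10!/5! + 10!/6! - 10!/7! + 10!/8! - 10!/9! + 10!/10!
= 3628800 - 3628800 + 1814400 - 604800 + 151200 - 30240 + 5040 - 720 + 90 - 10 + 1
= 1334961

1334961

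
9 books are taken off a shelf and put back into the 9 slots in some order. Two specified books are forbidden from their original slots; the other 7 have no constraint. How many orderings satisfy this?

Inclusion-exclusion on the 2 forbidden self-matches:
Σ_{j=0}^{2} (-1)^j C(2,j)(9-j)!
= C(2,0)·9! - C(2,1)·8! + C(2,2)·7!
= 362880 - 80640 + 5040
= 287280

287280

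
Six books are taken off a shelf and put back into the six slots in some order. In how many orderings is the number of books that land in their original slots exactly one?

264

Choose which one of the 6 is fixed: C(6,1) = 6.
The remaining 5 must be deranged: !5 = 44.
Total: 6 × 44 = 264.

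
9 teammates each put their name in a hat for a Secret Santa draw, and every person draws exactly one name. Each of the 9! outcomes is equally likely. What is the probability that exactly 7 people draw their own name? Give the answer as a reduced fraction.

1/10080

Favorable outcomes: C(9,7)·!2 = 36·1 = 36.
Total outcomes: 9! = 362880.
Probability = 36/362880 = 1/10080.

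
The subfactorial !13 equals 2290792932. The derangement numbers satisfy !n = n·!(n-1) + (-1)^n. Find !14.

32071101049

!14 = 14·2290792932 + 1 = 32071101049.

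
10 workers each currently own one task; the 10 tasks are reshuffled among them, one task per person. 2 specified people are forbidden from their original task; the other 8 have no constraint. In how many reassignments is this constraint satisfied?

Inclusion-exclusion on the 2 forbidden self-matches:
Σ_{j=0}^{2} (-1)^j C(2,j)(10-j)!
= C(2,0)·10! - C(2,1)·9! + C(2,2)·8!
= 3628800 - 725760 + 40320
= 2943360

2943360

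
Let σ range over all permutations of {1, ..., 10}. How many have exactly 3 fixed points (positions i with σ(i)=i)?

222480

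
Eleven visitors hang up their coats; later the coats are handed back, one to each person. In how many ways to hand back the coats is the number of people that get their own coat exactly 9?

Choose which 9 of the 11 are fixed: C(11,9) = 55.
The other 2 form a derangement: !2 = 1.
Total: 55 × 1 = 55.

55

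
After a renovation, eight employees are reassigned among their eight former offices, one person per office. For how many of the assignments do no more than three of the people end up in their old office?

39549

Sum C(8,i)·!(8-i) for i = 0..3:
  i=0: C(8,0)·!8 = 1·14833 = 14833
  i=1: C(8,1)·!7 = 8·1854 = 14832
  i=2: C(8,2)·!6 = 28·265 = 7420
  i=3: C(8,3)·!5 = 56·44 = 2464
Total = 39549.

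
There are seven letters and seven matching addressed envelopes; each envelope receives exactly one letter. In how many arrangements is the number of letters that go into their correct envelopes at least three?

# with exactly i fixed is C(7,i)·!(7-i); sum over i=3..7:
  i=3: C(7,3)·!4 = 35·9 = 315
  i=4: C(7,4)·!3 = 35·2 = 70
  i=5: C(7,5)·!2 = 21·1 = 21
  i=6: C(7,6)·!1 = 7·0 = 0
  i=7: C(7,7)·!0 = 1·1 = 1
Total = 407.

407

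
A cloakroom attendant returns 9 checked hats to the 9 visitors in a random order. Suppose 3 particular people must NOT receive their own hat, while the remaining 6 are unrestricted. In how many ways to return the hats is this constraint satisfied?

Inclusion-exclusion on the 3 forbidden self-matches:
Σ_{j=0}^{3} (-1)^j C(3,j)(9-j)!
= C(3,0)·9! - C(3,1)·8! + C(3,2)·7! - C(3,3)·6!
= 362880 - 120960 + 15120 - 720
= 256320

256320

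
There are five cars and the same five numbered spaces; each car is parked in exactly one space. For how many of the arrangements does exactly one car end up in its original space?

45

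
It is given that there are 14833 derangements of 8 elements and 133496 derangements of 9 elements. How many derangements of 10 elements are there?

1334961

D_10 = (10-1)·(D_9 + D_8) = 9·(133496 + 14833) = 9·148329 = 1334961.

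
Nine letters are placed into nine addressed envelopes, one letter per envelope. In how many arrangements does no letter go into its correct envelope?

133496

The number of derangements of 9 is !9 = Σ_{k=0}^{9} (-1)^k·9!/k!
= 9! - 9!/1! + 9!/2! - 9!/3! + 9!/4! - 9!/5! + 9!/6! - 9!/7! + 9!/8! - 9!/9!
= 362880 - 362880 + 181440 - 60480 + 15120 - 3024 + 504 - 72 + 9 - 1
= 133496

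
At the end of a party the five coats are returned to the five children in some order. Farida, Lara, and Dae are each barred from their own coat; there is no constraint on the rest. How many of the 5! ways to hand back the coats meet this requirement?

Inclusion-exclusion on the 3 forbidden self-matches:
Σ_{j=0}^{3} (-1)^j C(3,j)(5-j)!
= C(3,0)·5! - C(3,1)·4! + C(3,2)·3! - C(3,3)·2!
= 120 - 72 + 18 - 2
= 64

64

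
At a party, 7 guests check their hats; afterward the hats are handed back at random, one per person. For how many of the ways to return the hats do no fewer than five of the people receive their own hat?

22

Sum C(7,i)·!(7-i) for i = 5..7:
  i=5: C(7,5)·!2 = 21·1 = 21
  i=6: C(7,6)·!1 = 7·0 = 0
  i=7: C(7,7)·!0 = 1·1 = 1
Total = 22.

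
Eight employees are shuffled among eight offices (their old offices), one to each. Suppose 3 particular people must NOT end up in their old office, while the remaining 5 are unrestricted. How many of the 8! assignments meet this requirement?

Inclusion-exclusion on the 3 forbidden self-matches:
Σ_{j=0}^{3} (-1)^j C(3,j)(8-j)!
= C(3,0)·8! - C(3,1)·7! + C(3,2)·6! - C(3,3)·5!
= 40320 - 15120 + 2160 - 120
= 27240

27240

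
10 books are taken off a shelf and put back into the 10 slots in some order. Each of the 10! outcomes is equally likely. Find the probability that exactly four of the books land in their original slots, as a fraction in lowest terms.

Favorable outcomes: C(10,4)·!6 = 210·265 = 55650.
Total outcomes: 10! = 3628800.
Probability = 55650/3628800 = 53/3456.

53/3456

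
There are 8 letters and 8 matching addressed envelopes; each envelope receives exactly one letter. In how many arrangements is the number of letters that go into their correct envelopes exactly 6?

Choose which 6 of the 8 are fixed: C(8,6) = 28.
The remaining 2 must be deranged: !2 = 1.
Total: 28 × 1 = 28.

28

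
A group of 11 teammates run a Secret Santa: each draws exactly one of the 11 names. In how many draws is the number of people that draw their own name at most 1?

29369141

Sum C(11,i)·!(11-i) for i = 0..1:
  i=0: C(11,0)·!11 = 1·14684570 = 14684570
  i=1: C(11,1)·!10 = 11·1334961 = 14684571
Total = 29369141.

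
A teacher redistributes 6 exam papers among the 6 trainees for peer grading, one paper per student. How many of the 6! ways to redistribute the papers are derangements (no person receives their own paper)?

265

By inclusion-exclusion, !6 = Σ (-1)^k · 6!/k! for k=0..6
= 6! - 6!/1! + 6!/2! - 6!/3! + 6!/4! - 6!/5! + 6!/6!
= 720 - 720 + 360 - 120 + 30 - 6 + 1
= 265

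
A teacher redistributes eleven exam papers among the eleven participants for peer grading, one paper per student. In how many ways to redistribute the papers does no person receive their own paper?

14684570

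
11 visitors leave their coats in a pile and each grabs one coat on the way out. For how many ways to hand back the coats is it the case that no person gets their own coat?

Recurrence: !11 = 11·!10 + (-1)^11.
!11 = 11·1334961 - 1 = 14684570

14684570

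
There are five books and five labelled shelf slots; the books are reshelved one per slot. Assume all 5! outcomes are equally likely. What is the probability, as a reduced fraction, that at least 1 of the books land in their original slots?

Favorable outcomes: Σ_{i≥1} C(5,i)·!(5-i) = 5·9 + 10·2 + 10·1 + 5·0 + 1·1 = 76.
Total outcomes: 5! = 120.
Probability = 76/120 = 19/30.

19/30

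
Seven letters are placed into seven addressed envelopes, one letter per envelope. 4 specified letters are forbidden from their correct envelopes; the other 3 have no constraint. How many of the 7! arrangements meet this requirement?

2790

Inclusion-exclusion on the 4 forbidden self-matches:
Σ_{j=0}^{4} (-1)^j C(4,j)(7-j)!
= C(4,0)·7! - C(4,1)·6! + C(4,2)·5! - C(4,3)·4! + C(4,4)·3!
= 5040 - 2880 + 720 - 96 + 6
= 2790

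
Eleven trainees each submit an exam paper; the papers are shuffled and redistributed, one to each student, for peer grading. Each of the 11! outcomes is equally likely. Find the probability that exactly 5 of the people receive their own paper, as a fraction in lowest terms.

Favorable outcomes: C(11,5)·!6 = 462·265 = 122430.
Total outcomes: 11! = 39916800.
Probability = 122430/39916800 = 53/17280.

53/17280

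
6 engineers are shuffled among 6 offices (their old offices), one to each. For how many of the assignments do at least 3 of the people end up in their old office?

56

# with exactly i fixed is C(6,i)·!(6-i); sum over i=3..6:
  i=3: C(6,3)·!3 = 20·2 = 40
  i=4: C(6,4)·!2 = 15·1 = 15
  i=5: C(6,5)·!1 = 6·0 = 0
  i=6: C(6,6)·!0 = 1·1 = 1
Total = 56.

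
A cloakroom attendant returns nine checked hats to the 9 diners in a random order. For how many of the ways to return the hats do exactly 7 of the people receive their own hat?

36

Pick the 7 fixed positions: C(9,7) = 36 ways.
The other 2 form a derangement: !2 = 1.
Total: 36 × 1 = 36.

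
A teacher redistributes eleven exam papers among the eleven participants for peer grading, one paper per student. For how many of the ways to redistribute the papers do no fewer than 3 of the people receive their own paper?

# with exactly i fixed is C(11,i)·!(11-i); sum over i=3..11:
  i=3: C(11,3)·!8 = 165·14833 = 2447445
  i=4: C(11,4)·!7 = 330·1854 = 611820
  i=5: C(11,5)·!6 = 462·265 = 122430
  i=6: C(11,6)·!5 = 462·44 = 20328
  i=7: C(11,7)·!4 = 330·9 = 2970
  i=8: C(11,8)·!3 = 165·2 = 330
  i=9: C(11,9)·!2 = 55·1 = 55
  i=10: C(11,10)·!1 = 11·0 = 0
  i=11: C(11,11)·!0 = 1·1 = 1
Total = 3205379.

3205379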